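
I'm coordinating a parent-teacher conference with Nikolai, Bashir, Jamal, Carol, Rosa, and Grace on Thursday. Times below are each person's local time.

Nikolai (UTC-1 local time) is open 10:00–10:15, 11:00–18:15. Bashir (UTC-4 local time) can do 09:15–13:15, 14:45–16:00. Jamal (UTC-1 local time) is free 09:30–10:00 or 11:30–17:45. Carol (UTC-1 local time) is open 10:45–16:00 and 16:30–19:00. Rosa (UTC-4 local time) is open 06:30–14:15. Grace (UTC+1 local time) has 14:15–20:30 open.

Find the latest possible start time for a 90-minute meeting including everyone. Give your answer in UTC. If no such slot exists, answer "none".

Nikolai in UTC: 11:00-11:15, 12:00-19:15 (add 1h to convert from UTC-1).
Bashir in UTC: 13:15-17:15, 18:45-20:00 (add 4h to convert from UTC-4).
Jamal in UTC: 10:30-11:00, 12:30-18:45 (add 1h to convert from UTC-1).
Carol in UTC: 11:45-17:00, 17:30-20:00 (add 1h to convert from UTC-1).
Rosa in UTC: 10:30-18:15 (add 4h to convert from UTC-4).
Grace in UTC: 13:15-19:30 (subtract 1h to convert from UTC+1).
Nikolai ∩ Bashir: 13:15-17:15, 18:45-19:15.
Nikolai ∩ Bashir ∩ Jamal: 13:15-17:15.
Nikolai ∩ Bashir ∩ Jamal ∩ Carol: 13:15-17:00.
Nikolai ∩ Bashir ∩ Jamal ∩ Carol ∩ Rosa: 13:15-17:00.
Nikolai ∩ Bashir ∩ Jamal ∩ Carol ∩ Rosa ∩ Grace: 13:15-17:00.
The last common window of at least 90 minutes is 13:15-17:00; a 90-minute meeting can start as late as 15:30 and still end by 17:00.

15:30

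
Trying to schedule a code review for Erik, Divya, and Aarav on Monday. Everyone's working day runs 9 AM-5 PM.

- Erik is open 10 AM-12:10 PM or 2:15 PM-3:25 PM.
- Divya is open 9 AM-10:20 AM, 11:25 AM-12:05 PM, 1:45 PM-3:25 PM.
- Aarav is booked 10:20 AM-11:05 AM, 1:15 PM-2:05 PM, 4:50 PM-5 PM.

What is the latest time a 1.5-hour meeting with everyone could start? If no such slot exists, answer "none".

none

Erik free: 10:00-12:10, 14:15-15:25.
Divya free: 09:00-10:20, 11:25-12:05, 13:45-15:25.
Aarav free: 09:00-10:20, 11:05-13:15, 14:05-16:50 (invert busy blocks within the working day).
Erik ∩ Divya: 10:00-10:20, 11:25-12:05, 14:15-15:25.
Erik ∩ Divya ∩ Aarav: 10:00-10:20, 11:25-12:05, 14:15-15:25.
Those are the intersection windows.
No common window is at least 90 minutes long.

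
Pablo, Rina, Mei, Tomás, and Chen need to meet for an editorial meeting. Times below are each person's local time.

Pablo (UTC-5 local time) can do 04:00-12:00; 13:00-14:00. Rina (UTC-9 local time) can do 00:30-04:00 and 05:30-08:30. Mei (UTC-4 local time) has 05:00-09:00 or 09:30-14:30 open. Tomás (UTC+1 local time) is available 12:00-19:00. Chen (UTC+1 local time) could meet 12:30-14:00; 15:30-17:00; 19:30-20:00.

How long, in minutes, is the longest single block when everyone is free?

90

Pablo in UTC: 09:00-17:00, 18:00-19:00 (add 5h to convert from UTC-5).
Rina in UTC: 09:30-13:00, 14:30-17:30 (add 9h to convert from UTC-9).
Mei in UTC: 09:00-13:00, 13:30-18:30 (add 4h to convert from UTC-4).
Tomás in UTC: 11:00-18:00 (subtract 1h to convert from UTC+1).
Chen in UTC: 11:30-13:00, 14:30-16:00, 18:30-19:00 (subtract 1h to convert from UTC+1).
Pablo ∩ Rina: 09:30-13:00, 14:30-17:00.
Pablo ∩ Rina ∩ Mei: 09:30-13:00, 14:30-17:00.
Pablo ∩ Rina ∩ Mei ∩ Tomás: 11:00-13:00, 14:30-17:00.
Pablo ∩ Rina ∩ Mei ∩ Tomás ∩ Chen: 11:30-13:00, 14:30-16:00.
The longest is 11:30-13:00 at 90 minutes.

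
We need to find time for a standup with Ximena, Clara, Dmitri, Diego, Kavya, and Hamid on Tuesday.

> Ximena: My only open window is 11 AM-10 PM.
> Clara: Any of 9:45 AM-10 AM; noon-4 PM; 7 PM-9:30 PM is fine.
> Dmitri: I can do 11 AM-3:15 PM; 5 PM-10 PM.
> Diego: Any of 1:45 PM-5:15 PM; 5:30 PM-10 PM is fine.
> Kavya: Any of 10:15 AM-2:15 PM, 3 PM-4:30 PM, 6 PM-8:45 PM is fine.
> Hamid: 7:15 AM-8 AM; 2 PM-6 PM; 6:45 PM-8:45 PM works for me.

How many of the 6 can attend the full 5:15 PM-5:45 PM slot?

3

Ximena, Dmitri, and Hamid can make the full 17:15-17:45 slot — that's 3.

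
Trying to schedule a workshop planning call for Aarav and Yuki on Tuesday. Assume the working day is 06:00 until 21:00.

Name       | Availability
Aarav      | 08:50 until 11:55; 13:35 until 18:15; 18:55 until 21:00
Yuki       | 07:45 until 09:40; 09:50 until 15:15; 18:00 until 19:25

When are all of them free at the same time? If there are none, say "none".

08:50-09:40, 09:50-11:55, 13:35-15:15, 18:00-18:15, 18:55-19:25

Aarav ∩ Yuki: 08:50-09:40, 09:50-11:55, 13:35-15:15, 18:00-18:15, 18:55-19:25.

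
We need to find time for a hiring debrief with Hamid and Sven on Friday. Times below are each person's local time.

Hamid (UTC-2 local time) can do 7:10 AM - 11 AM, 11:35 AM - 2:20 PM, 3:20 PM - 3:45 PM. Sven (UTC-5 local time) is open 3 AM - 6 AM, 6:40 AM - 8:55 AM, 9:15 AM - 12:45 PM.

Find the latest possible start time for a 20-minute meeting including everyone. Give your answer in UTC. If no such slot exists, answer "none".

17:25

Hamid in UTC: 09:10-13:00, 13:35-16:20, 17:20-17:45 (add 2h to convert from UTC-2).
Sven in UTC: 08:00-11:00, 11:40-13:55, 14:15-17:45 (add 5h to convert from UTC-5).
Hamid ∩ Sven: 09:10-11:00, 11:40-13:00, 13:35-13:55, 14:15-16:20, 17:20-17:45.
The last common window of at least 20 minutes is 17:20-17:45; a 20-minute meeting can start as late as 17:25 and still end by 17:45.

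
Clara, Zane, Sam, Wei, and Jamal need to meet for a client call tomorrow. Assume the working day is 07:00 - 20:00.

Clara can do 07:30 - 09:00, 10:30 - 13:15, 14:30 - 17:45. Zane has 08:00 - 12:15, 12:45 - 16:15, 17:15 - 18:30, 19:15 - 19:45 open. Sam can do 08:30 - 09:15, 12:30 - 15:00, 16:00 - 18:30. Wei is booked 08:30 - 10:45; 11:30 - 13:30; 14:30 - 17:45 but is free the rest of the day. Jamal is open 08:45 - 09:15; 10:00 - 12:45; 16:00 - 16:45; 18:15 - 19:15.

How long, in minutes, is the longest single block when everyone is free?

Clara free: 07:30-09:00, 10:30-13:15, 14:30-17:45.
Zane free: 08:00-12:15, 12:45-16:15, 17:15-18:30, 19:15-19:45.
Sam free: 08:30-09:15, 12:30-15:00, 16:00-18:30.
Wei free: 07:00-08:30, 10:45-11:30, 13:30-14:30, 17:45-20:00 (invert busy blocks within the working day).
Jamal free: 08:45-09:15, 10:00-12:45, 16:00-16:45, 18:15-19:15.
Clara ∩ Zane: 08:00-09:00, 10:30-12:15, 12:45-13:15, 14:30-16:15, 17:15-17:45.
Clara ∩ Zane ∩ Sam: 08:30-09:00, 12:45-13:15, 14:30-15:00, 16:00-16:15, 17:15-17:45.
Clara ∩ Zane ∩ Sam ∩ Wei: ∅.
Clara ∩ Zane ∩ Sam ∩ Wei ∩ Jamal: ∅.
There is no time when everyone is free.
No common window exists, so the longest block is 0 minutes.

0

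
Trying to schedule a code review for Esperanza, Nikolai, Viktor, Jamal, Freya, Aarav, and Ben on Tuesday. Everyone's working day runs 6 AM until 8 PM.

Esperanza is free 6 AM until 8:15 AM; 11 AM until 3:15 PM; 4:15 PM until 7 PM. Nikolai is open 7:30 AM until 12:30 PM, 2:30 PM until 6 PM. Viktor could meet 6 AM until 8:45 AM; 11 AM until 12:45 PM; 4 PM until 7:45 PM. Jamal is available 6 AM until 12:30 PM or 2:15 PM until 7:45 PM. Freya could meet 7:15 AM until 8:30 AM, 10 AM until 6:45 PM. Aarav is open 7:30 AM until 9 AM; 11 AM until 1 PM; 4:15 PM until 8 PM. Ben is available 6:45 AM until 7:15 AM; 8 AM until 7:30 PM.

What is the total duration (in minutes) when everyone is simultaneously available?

Esperanza ∩ Nikolai: 07:30-08:15, 11:00-12:30, 14:30-15:15, 16:15-18:00.
Esperanza ∩ Nikolai ∩ Viktor: 07:30-08:15, 11:00-12:30, 16:15-18:00.
Esperanza ∩ Nikolai ∩ Viktor ∩ Jamal: 07:30-08:15, 11:00-12:30, 16:15-18:00.
Esperanza ∩ Nikolai ∩ Viktor ∩ Jamal ∩ Freya: 07:30-08:15, 11:00-12:30, 16:15-18:00.
Esperanza ∩ Nikolai ∩ Viktor ∩ Jamal ∩ Freya ∩ Aarav: 07:30-08:15, 11:00-12:30, 16:15-18:00.
Esperanza ∩ Nikolai ∩ Viktor ∩ Jamal ∩ Freya ∩ Aarav ∩ Ben: 08:00-08:15, 11:00-12:30, 16:15-18:00.
So the common availability across everyone is 08:00-08:15, 11:00-12:30, 16:15-18:00.
Summing the common windows: 15 + 90 + 105 = 210 minutes.

210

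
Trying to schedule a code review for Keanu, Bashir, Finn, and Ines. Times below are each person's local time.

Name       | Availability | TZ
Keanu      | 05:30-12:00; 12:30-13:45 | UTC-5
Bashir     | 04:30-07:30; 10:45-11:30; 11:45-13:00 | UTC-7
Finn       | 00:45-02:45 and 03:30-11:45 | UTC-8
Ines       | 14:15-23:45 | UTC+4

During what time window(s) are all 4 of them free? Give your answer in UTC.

11:30-14:30, 17:45-18:30

Keanu in UTC: 10:30-17:00, 17:30-18:45 (add 5h to convert from UTC-5).
Bashir in UTC: 11:30-14:30, 17:45-18:30, 18:45-20:00 (add 7h to convert from UTC-7).
Finn in UTC: 08:45-10:45, 11:30-19:45 (add 8h to convert from UTC-8).
Ines in UTC: 10:15-19:45 (subtract 4h to convert from UTC+4).
Keanu ∩ Bashir: 11:30-14:30, 17:45-18:30.
Keanu ∩ Bashir ∩ Finn: 11:30-14:30, 17:45-18:30.
Keanu ∩ Bashir ∩ Finn ∩ Ines: 11:30-14:30, 17:45-18:30.
So the common availability across everyone is 11:30-14:30, 17:45-18:30.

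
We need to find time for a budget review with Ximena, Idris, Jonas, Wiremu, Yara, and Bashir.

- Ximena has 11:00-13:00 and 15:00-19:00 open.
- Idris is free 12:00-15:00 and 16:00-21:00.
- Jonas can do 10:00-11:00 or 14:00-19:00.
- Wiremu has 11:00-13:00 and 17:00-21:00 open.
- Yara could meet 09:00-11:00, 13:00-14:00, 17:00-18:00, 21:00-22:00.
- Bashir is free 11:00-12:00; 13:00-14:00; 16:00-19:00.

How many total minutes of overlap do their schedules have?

60

Ximena ∩ Idris: 12:00-13:00, 16:00-19:00.
Ximena ∩ Idris ∩ Jonas: 16:00-19:00.
Ximena ∩ Idris ∩ Jonas ∩ Wiremu: 17:00-19:00.
Ximena ∩ Idris ∩ Jonas ∩ Wiremu ∩ Yara: 17:00-18:00.
Ximena ∩ Idris ∩ Jonas ∩ Wiremu ∩ Yara ∩ Bashir: 17:00-18:00.
That's a single block of 60 minutes.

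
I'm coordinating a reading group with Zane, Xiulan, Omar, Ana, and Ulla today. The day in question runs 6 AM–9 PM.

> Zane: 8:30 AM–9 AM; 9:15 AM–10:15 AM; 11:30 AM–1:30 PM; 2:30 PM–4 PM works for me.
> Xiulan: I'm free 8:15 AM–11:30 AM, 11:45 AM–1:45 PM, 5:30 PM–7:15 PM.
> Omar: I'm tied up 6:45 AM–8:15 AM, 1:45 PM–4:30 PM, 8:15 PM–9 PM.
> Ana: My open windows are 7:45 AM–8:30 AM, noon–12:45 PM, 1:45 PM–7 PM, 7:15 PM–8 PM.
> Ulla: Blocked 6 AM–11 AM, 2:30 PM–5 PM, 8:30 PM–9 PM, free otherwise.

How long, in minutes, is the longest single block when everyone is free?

45

Zane free: 08:30-09:00, 09:15-10:15, 11:30-13:30, 14:30-16:00.
Xiulan free: 08:15-11:30, 11:45-13:45, 17:30-19:15.
Omar free: 06:00-06:45, 08:15-13:45, 16:30-20:15 (invert busy blocks within the working day).
Ana free: 07:45-08:30, 12:00-12:45, 13:45-19:00, 19:15-20:00.
Ulla free: 11:00-14:30, 17:00-20:30 (invert busy blocks within the working day).
Zane ∩ Xiulan: 08:30-09:00, 09:15-10:15, 11:45-13:30.
Zane ∩ Xiulan ∩ Omar: 08:30-09:00, 09:15-10:15, 11:45-13:30.
Zane ∩ Xiulan ∩ Omar ∩ Ana: 12:00-12:45.
Zane ∩ Xiulan ∩ Omar ∩ Ana ∩ Ulla: 12:00-12:45.
Those are the intersection windows.
The longest is 12:00-12:45 at 45 minutes.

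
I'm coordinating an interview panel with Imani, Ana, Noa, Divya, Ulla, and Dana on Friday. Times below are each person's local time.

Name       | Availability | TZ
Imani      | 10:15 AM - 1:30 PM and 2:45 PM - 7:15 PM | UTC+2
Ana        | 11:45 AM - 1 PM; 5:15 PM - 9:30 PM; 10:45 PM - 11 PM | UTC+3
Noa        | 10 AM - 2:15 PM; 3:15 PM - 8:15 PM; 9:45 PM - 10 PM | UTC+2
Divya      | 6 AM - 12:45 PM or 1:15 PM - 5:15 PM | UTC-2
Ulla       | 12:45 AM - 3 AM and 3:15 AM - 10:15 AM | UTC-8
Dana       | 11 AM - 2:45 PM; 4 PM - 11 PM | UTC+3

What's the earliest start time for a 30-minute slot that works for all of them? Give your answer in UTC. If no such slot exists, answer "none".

Imani in UTC: 08:15-11:30, 12:45-17:15 (subtract 2h to convert from UTC+2).
Ana in UTC: 08:45-10:00, 14:15-18:30, 19:45-20:00 (subtract 3h to convert from UTC+3).
Noa in UTC: 08:00-12:15, 13:15-18:15, 19:45-20:00 (subtract 2h to convert from UTC+2).
Divya in UTC: 08:00-14:45, 15:15-19:15 (add 2h to convert from UTC-2).
Ulla in UTC: 08:45-11:00, 11:15-18:15 (add 8h to convert from UTC-8).
Dana in UTC: 08:00-11:45, 13:00-20:00 (subtract 3h to convert from UTC+3).
Imani ∩ Ana: 08:45-10:00, 14:15-17:15.
Imani ∩ Ana ∩ Noa: 08:45-10:00, 14:15-17:15.
Imani ∩ Ana ∩ Noa ∩ Divya: 08:45-10:00, 14:15-14:45, 15:15-17:15.
Imani ∩ Ana ∩ Noa ∩ Divya ∩ Ulla: 08:45-10:00, 14:15-14:45, 15:15-17:15.
Imani ∩ Ana ∩ Noa ∩ Divya ∩ Ulla ∩ Dana: 08:45-10:00, 14:15-14:45, 15:15-17:15.
The first common window of at least 30 minutes is 08:45-10:00, so the earliest start is 08:45.

08:45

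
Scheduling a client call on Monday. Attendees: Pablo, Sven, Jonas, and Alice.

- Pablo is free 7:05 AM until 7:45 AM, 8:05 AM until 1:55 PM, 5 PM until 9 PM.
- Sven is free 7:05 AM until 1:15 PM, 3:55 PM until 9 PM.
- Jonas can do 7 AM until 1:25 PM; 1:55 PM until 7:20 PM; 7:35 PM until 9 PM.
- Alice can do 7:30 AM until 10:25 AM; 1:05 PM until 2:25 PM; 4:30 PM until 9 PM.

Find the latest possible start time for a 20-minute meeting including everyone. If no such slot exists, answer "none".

20:40

Pablo ∩ Sven: 07:05-07:45, 08:05-13:15, 17:00-21:00.
Pablo ∩ Sven ∩ Jonas: 07:05-07:45, 08:05-13:15, 17:00-19:20, 19:35-21:00.
Pablo ∩ Sven ∩ Jonas ∩ Alice: 07:30-07:45, 08:05-10:25, 13:05-13:15, 17:00-19:20, 19:35-21:00.
The last common window of at least 20 minutes is 19:35-21:00; a 20-minute meeting can start as late as 20:40 and still end by 21:00.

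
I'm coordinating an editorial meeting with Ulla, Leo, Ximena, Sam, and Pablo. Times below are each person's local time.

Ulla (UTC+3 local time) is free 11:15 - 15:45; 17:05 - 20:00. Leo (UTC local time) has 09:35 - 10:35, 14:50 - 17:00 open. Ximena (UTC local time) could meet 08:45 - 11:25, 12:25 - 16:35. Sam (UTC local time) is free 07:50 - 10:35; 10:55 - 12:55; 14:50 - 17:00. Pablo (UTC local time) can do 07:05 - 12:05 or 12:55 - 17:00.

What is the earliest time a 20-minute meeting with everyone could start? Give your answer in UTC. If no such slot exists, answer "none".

Ulla in UTC: 08:15-12:45, 14:05-17:00 (subtract 3h to convert from UTC+3).
Leo in UTC: 09:35-10:35, 14:50-17:00.
Ximena in UTC: 08:45-11:25, 12:25-16:35.
Sam in UTC: 07:50-10:35, 10:55-12:55, 14:50-17:00.
Pablo in UTC: 07:05-12:05, 12:55-17:00.
Ulla ∩ Leo: 09:35-10:35, 14:50-17:00.
Ulla ∩ Leo ∩ Ximena: 09:35-10:35, 14:50-16:35.
Ulla ∩ Leo ∩ Ximena ∩ Sam: 09:35-10:35, 14:50-16:35.
Ulla ∩ Leo ∩ Ximena ∩ Sam ∩ Pablo: 09:35-10:35, 14:50-16:35.
So the common availability across everyone is 09:35-10:35, 14:50-16:35.
The first common window of at least 20 minutes is 09:35-10:35, so the earliest start is 09:35.

09:35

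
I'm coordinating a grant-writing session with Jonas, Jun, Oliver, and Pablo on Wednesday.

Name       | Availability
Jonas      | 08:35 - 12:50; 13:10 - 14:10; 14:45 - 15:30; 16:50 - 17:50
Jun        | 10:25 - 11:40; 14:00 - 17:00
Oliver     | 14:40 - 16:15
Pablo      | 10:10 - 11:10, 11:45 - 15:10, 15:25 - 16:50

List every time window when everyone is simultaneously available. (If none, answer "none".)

Jonas ∩ Jun: 10:25-11:40, 14:00-14:10, 14:45-15:30, 16:50-17:00.
Jonas ∩ Jun ∩ Oliver: 14:45-15:30.
Jonas ∩ Jun ∩ Oliver ∩ Pablo: 14:45-15:10, 15:25-15:30.
So the common availability across everyone is 14:45-15:10, 15:25-15:30.

14:45-15:10, 15:25-15:30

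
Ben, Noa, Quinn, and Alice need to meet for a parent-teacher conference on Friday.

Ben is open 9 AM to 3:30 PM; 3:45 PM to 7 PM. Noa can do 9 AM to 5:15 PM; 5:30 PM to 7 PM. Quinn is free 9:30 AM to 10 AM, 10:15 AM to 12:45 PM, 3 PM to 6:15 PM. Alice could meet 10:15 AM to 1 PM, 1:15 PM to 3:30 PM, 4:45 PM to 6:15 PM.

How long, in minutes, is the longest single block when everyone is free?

Ben ∩ Noa: 09:00-15:30, 15:45-17:15, 17:30-19:00.
Ben ∩ Noa ∩ Quinn: 09:30-10:00, 10:15-12:45, 15:00-15:30, 15:45-17:15, 17:30-18:15.
Ben ∩ Noa ∩ Quinn ∩ Alice: 10:15-12:45, 15:00-15:30, 16:45-17:15, 17:30-18:15.
Those are the intersection windows.
The longest is 10:15-12:45 at 150 minutes.

150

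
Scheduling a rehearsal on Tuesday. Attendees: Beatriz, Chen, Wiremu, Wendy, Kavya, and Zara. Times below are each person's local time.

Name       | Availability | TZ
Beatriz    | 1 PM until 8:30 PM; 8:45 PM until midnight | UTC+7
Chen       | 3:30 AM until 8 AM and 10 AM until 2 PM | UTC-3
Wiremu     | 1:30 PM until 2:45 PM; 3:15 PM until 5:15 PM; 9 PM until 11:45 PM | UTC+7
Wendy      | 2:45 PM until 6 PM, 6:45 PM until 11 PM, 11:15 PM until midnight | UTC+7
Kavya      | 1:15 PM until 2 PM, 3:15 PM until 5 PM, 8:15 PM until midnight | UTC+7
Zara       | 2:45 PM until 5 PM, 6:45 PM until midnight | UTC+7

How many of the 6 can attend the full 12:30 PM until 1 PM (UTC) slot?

Beatriz in UTC: 06:00-13:30, 13:45-17:00 (subtract 7h to convert from UTC+7).
Chen in UTC: 06:30-11:00, 13:00-17:00 (add 3h to convert from UTC-3).
Wiremu in UTC: 06:30-07:45, 08:15-10:15, 14:00-16:45 (subtract 7h to convert from UTC+7).
Wendy in UTC: 07:45-11:00, 11:45-16:00, 16:15-17:00 (subtract 7h to convert from UTC+7).
Kavya in UTC: 06:15-07:00, 08:15-10:00, 13:15-17:00 (subtract 7h to convert from UTC+7).
Zara in UTC: 07:45-10:00, 11:45-17:00 (subtract 7h to convert from UTC+7).
Beatriz, Wendy, and Zara can make the full 12:30-13:00 slot — that's 3.

3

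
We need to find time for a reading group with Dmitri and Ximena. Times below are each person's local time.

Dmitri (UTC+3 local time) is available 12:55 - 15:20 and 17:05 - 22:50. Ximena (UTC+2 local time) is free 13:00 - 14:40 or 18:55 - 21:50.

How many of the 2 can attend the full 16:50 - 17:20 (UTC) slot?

1

Dmitri in UTC: 09:55-12:20, 14:05-19:50 (subtract 3h to convert from UTC+3).
Ximena in UTC: 11:00-12:40, 16:55-19:50 (subtract 2h to convert from UTC+2).
Dmitri can make the full 16:50-17:20 slot — that's 1.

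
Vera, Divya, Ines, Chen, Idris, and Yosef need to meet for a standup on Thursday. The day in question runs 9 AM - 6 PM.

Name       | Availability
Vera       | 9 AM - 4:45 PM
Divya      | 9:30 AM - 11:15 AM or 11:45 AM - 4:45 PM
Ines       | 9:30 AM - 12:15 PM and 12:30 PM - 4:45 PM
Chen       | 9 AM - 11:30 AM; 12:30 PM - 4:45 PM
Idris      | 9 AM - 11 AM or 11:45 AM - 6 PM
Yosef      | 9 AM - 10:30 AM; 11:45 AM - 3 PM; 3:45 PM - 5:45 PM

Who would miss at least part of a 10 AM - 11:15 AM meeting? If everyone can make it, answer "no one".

Vera: free for 10:00-11:15. Divya: free for 10:00-11:15. Ines: free for 10:00-11:15. Chen: free for 10:00-11:15. Idris: not fully free for 10:00-11:15. Yosef: not fully free for 10:00-11:15.

Idris, Yosef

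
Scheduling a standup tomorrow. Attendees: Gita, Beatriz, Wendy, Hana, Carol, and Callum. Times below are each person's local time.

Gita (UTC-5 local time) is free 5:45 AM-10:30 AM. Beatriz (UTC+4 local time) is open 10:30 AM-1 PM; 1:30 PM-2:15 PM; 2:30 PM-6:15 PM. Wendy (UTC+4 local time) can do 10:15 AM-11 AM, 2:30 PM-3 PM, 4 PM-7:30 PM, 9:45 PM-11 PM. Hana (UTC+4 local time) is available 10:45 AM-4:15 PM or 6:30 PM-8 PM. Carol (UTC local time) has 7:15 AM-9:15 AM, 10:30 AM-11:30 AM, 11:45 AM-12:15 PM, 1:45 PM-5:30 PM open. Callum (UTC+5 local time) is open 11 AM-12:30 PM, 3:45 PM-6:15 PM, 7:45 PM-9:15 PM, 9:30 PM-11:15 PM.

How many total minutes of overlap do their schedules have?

Gita in UTC: 10:45-15:30 (add 5h to convert from UTC-5).
Beatriz in UTC: 06:30-09:00, 09:30-10:15, 10:30-14:15 (subtract 4h to convert from UTC+4).
Wendy in UTC: 06:15-07:00, 10:30-11:00, 12:00-15:30, 17:45-19:00 (subtract 4h to convert from UTC+4).
Hana in UTC: 06:45-12:15, 14:30-16:00 (subtract 4h to convert from UTC+4).
Carol in UTC: 07:15-09:15, 10:30-11:30, 11:45-12:15, 13:45-17:30.
Callum in UTC: 06:00-07:30, 10:45-13:15, 14:45-16:15, 16:30-18:15 (subtract 5h to convert from UTC+5).
Gita ∩ Beatriz: 10:45-14:15.
Gita ∩ Beatriz ∩ Wendy: 10:45-11:00, 12:00-14:15.
Gita ∩ Beatriz ∩ Wendy ∩ Hana: 10:45-11:00, 12:00-12:15.
Gita ∩ Beatriz ∩ Wendy ∩ Hana ∩ Carol: 10:45-11:00, 12:00-12:15.
Gita ∩ Beatriz ∩ Wendy ∩ Hana ∩ Carol ∩ Callum: 10:45-11:00, 12:00-12:15.
Those are the intersection windows.
Summing the common windows: 15 + 15 = 30 minutes.

30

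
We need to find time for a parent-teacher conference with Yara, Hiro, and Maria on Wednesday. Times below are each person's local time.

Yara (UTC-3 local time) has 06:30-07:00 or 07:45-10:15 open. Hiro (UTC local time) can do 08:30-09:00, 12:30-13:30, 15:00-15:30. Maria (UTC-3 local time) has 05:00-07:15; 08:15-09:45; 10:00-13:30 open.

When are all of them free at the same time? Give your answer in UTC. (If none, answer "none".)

Yara in UTC: 09:30-10:00, 10:45-13:15 (add 3h to convert from UTC-3).
Hiro in UTC: 08:30-09:00, 12:30-13:30, 15:00-15:30.
Maria in UTC: 08:00-10:15, 11:15-12:45, 13:00-16:30 (add 3h to convert from UTC-3).
Yara ∩ Hiro: 12:30-13:15.
Yara ∩ Hiro ∩ Maria: 12:30-12:45, 13:00-13:15.

12:30-12:45, 13:00-13:15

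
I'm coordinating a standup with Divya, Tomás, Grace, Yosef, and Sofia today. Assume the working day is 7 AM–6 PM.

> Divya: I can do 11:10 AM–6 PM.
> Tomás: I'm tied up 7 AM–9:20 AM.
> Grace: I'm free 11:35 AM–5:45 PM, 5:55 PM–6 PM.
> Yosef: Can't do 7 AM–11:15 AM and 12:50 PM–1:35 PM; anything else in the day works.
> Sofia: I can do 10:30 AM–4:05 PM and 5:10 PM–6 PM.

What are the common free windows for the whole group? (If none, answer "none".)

11:35-12:50, 13:35-16:05, 17:10-17:45, 17:55-18:00

Divya free: 11:10-18:00.
Tomás free: 09:20-18:00 (invert busy blocks within the working day).
Grace free: 11:35-17:45, 17:55-18:00.
Yosef free: 11:15-12:50, 13:35-18:00 (invert busy blocks within the working day).
Sofia free: 10:30-16:05, 17:10-18:00.
Divya ∩ Tomás: 11:10-18:00.
Divya ∩ Tomás ∩ Grace: 11:35-17:45, 17:55-18:00.
Divya ∩ Tomás ∩ Grace ∩ Yosef: 11:35-12:50, 13:35-17:45, 17:55-18:00.
Divya ∩ Tomás ∩ Grace ∩ Yosef ∩ Sofia: 11:35-12:50, 13:35-16:05, 17:10-17:45, 17:55-18:00.
So the common availability across everyone is 11:35-12:50, 13:35-16:05, 17:10-17:45, 17:55-18:00.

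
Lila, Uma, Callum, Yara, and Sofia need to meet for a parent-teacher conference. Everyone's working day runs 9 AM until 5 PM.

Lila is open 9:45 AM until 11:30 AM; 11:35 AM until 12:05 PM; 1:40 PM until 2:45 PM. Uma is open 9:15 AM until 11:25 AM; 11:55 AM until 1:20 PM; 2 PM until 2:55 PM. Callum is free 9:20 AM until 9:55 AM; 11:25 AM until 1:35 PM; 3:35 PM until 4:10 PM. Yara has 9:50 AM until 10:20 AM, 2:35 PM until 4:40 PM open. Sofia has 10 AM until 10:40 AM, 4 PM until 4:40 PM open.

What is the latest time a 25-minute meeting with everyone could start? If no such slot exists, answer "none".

none

Lila ∩ Uma: 09:45-11:25, 11:55-12:05, 14:00-14:45.
Lila ∩ Uma ∩ Callum: 09:45-09:55, 11:55-12:05.
Lila ∩ Uma ∩ Callum ∩ Yara: 09:50-09:55.
Lila ∩ Uma ∩ Callum ∩ Yara ∩ Sofia: ∅.
There is no time when everyone is free.
No common window is at least 25 minutes long.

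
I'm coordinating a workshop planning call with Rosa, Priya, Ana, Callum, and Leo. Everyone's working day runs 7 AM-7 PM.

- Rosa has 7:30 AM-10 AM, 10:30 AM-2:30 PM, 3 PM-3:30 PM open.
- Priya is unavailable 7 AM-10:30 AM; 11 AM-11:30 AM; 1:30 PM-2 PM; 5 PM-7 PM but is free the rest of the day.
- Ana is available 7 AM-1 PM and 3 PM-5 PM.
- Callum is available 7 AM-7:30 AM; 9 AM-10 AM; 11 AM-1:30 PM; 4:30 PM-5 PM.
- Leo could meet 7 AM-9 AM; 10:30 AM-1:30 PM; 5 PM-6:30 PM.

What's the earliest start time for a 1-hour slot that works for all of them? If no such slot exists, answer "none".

Rosa free: 07:30-10:00, 10:30-14:30, 15:00-15:30.
Priya free: 10:30-11:00, 11:30-13:30, 14:00-17:00 (invert busy blocks within the working day).
Ana free: 07:00-13:00, 15:00-17:00.
Callum free: 07:00-07:30, 09:00-10:00, 11:00-13:30, 16:30-17:00.
Leo free: 07:00-09:00, 10:30-13:30, 17:00-18:30.
Rosa ∩ Priya: 10:30-11:00, 11:30-13:30, 14:00-14:30, 15:00-15:30.
Rosa ∩ Priya ∩ Ana: 10:30-11:00, 11:30-13:00, 15:00-15:30.
Rosa ∩ Priya ∩ Ana ∩ Callum: 11:30-13:00.
Rosa ∩ Priya ∩ Ana ∩ Callum ∩ Leo: 11:30-13:00.
The first common window of at least 60 minutes is 11:30-13:00, so the earliest start is 11:30.

11:30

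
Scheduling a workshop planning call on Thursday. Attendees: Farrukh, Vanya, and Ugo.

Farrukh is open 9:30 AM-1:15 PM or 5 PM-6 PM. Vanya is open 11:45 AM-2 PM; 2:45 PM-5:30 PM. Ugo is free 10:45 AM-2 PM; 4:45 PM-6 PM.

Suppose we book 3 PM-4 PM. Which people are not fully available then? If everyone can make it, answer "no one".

Farrukh: not fully free for 15:00-16:00. Vanya: free for 15:00-16:00. Ugo: not fully free for 15:00-16:00.

Farrukh, Ugo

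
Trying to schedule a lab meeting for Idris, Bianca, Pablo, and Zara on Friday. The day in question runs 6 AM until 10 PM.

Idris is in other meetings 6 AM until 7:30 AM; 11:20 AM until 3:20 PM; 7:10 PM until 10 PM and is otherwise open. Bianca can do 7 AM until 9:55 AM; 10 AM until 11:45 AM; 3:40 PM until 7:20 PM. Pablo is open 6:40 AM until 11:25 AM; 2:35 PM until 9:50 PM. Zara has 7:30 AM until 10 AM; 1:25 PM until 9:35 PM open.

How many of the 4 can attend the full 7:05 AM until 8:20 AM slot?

Idris free: 07:30-11:20, 15:20-19:10 (invert busy blocks within the working day).
Bianca free: 07:00-09:55, 10:00-11:45, 15:40-19:20.
Pablo free: 06:40-11:25, 14:35-21:50.
Zara free: 07:30-10:00, 13:25-21:35.
Bianca and Pablo can make the full 07:05-08:20 slot — that's 2.

2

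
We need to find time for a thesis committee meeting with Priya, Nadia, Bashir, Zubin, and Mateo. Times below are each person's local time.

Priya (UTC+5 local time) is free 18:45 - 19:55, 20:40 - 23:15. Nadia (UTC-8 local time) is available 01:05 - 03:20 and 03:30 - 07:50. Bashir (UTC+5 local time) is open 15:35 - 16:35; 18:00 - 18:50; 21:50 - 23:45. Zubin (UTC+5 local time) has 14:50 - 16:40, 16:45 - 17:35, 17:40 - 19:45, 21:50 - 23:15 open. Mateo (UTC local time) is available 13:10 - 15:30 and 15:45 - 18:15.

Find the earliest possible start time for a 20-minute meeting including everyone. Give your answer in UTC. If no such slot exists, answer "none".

Priya in UTC: 13:45-14:55, 15:40-18:15 (subtract 5h to convert from UTC+5).
Nadia in UTC: 09:05-11:20, 11:30-15:50 (add 8h to convert from UTC-8).
Bashir in UTC: 10:35-11:35, 13:00-13:50, 16:50-18:45 (subtract 5h to convert from UTC+5).
Zubin in UTC: 09:50-11:40, 11:45-12:35, 12:40-14:45, 16:50-18:15 (subtract 5h to convert from UTC+5).
Mateo in UTC: 13:10-15:30, 15:45-18:15.
Priya ∩ Nadia: 13:45-14:55, 15:40-15:50.
Priya ∩ Nadia ∩ Bashir: 13:45-13:50.
Priya ∩ Nadia ∩ Bashir ∩ Zubin: 13:45-13:50.
Priya ∩ Nadia ∩ Bashir ∩ Zubin ∩ Mateo: 13:45-13:50.
No common window is at least 20 minutes long.

none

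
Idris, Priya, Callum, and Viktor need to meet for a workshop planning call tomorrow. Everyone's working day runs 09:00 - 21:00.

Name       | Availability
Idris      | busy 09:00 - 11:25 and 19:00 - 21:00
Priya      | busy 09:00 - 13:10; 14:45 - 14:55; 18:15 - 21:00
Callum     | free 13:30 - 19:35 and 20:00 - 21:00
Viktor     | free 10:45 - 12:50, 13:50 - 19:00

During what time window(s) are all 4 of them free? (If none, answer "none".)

Idris free: 11:25-19:00 (invert busy blocks within the working day).
Priya free: 13:10-14:45, 14:55-18:15 (invert busy blocks within the working day).
Callum free: 13:30-19:35, 20:00-21:00.
Viktor free: 10:45-12:50, 13:50-19:00.
Idris ∩ Priya: 13:10-14:45, 14:55-18:15.
Idris ∩ Priya ∩ Callum: 13:30-14:45, 14:55-18:15.
Idris ∩ Priya ∩ Callum ∩ Viktor: 13:50-14:45, 14:55-18:15.
So the common availability across everyone is 13:50-14:45, 14:55-18:15.

13:50-14:45, 14:55-18:15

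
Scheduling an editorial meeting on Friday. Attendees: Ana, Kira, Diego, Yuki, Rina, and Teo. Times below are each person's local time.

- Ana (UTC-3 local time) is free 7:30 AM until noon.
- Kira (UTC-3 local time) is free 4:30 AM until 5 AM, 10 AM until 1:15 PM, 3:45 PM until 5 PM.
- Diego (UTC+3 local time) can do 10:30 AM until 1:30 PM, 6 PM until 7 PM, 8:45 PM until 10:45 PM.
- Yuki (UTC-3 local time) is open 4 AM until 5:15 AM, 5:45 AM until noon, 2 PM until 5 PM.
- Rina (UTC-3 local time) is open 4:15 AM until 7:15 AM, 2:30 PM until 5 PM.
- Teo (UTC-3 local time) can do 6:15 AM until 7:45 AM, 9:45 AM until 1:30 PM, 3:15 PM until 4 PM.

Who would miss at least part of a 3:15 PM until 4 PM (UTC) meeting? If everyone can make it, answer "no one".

Ana, Rina, Yuki

Ana in UTC: 10:30-15:00 (add 3h to convert from UTC-3).
Kira in UTC: 07:30-08:00, 13:00-16:15, 18:45-20:00 (add 3h to convert from UTC-3).
Diego in UTC: 07:30-10:30, 15:00-16:00, 17:45-19:45 (subtract 3h to convert from UTC+3).
Yuki in UTC: 07:00-08:15, 08:45-15:00, 17:00-20:00 (add 3h to convert from UTC-3).
Rina in UTC: 07:15-10:15, 17:30-20:00 (add 3h to convert from UTC-3).
Teo in UTC: 09:15-10:45, 12:45-16:30, 18:15-19:00 (add 3h to convert from UTC-3).
Ana: not fully free for 15:15-16:00. Kira: free for 15:15-16:00. Diego: free for 15:15-16:00. Yuki: not fully free for 15:15-16:00. Rina: not fully free for 15:15-16:00. Teo: free for 15:15-16:00.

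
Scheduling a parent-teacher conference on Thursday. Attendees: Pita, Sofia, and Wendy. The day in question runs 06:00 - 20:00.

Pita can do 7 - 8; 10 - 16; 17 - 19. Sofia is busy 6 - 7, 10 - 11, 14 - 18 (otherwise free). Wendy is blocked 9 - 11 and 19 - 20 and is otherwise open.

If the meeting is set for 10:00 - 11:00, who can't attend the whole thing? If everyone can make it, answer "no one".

Pita free: 07:00-08:00, 10:00-16:00, 17:00-19:00.
Sofia free: 07:00-10:00, 11:00-14:00, 18:00-20:00 (invert busy blocks within the working day).
Wendy free: 06:00-09:00, 11:00-19:00 (invert busy blocks within the working day).
Pita: free for 10:00-11:00. Sofia: not fully free for 10:00-11:00. Wendy: not fully free for 10:00-11:00.

Sofia, Wendy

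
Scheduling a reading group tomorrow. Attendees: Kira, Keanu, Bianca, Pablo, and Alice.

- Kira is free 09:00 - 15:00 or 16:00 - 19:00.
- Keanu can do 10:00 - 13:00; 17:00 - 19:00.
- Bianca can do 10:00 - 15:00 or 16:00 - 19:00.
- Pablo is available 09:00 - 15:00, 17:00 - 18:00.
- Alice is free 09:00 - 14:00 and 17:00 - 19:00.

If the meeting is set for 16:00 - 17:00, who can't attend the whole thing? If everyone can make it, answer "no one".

Kira: free for 16:00-17:00. Keanu: not fully free for 16:00-17:00. Bianca: free for 16:00-17:00. Pablo: not fully free for 16:00-17:00. Alice: not fully free for 16:00-17:00.

Alice, Keanu, Pablo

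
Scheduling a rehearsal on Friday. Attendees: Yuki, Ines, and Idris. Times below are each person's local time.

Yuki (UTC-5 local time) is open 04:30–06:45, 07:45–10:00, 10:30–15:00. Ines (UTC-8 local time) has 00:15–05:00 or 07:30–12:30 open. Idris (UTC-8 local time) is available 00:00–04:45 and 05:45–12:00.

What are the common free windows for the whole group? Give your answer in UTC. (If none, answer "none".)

Yuki in UTC: 09:30-11:45, 12:45-15:00, 15:30-20:00 (add 5h to convert from UTC-5).
Ines in UTC: 08:15-13:00, 15:30-20:30 (add 8h to convert from UTC-8).
Idris in UTC: 08:00-12:45, 13:45-20:00 (add 8h to convert from UTC-8).
Yuki ∩ Ines: 09:30-11:45, 12:45-13:00, 15:30-20:00.
Yuki ∩ Ines ∩ Idris: 09:30-11:45, 15:30-20:00.

09:30-11:45, 15:30-20:00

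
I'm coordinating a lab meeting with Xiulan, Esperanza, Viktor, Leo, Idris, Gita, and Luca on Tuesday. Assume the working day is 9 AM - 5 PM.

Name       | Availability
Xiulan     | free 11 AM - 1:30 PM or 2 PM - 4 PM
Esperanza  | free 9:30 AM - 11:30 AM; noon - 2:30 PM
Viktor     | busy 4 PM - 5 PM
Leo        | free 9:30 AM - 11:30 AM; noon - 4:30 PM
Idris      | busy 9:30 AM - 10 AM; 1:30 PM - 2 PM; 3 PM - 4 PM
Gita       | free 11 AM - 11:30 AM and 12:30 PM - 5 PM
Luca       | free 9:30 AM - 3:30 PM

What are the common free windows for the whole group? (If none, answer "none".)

Xiulan free: 11:00-13:30, 14:00-16:00.
Esperanza free: 09:30-11:30, 12:00-14:30.
Viktor free: 09:00-16:00 (invert busy blocks within the working day).
Leo free: 09:30-11:30, 12:00-16:30.
Idris free: 09:00-09:30, 10:00-13:30, 14:00-15:00, 16:00-17:00 (invert busy blocks within the working day).
Gita free: 11:00-11:30, 12:30-17:00.
Luca free: 09:30-15:30.
Xiulan ∩ Esperanza: 11:00-11:30, 12:00-13:30, 14:00-14:30.
Xiulan ∩ Esperanza ∩ Viktor: 11:00-11:30, 12:00-13:30, 14:00-14:30.
Xiulan ∩ Esperanza ∩ Viktor ∩ Leo: 11:00-11:30, 12:00-13:30, 14:00-14:30.
Xiulan ∩ Esperanza ∩ Viktor ∩ Leo ∩ Idris: 11:00-11:30, 12:00-13:30, 14:00-14:30.
Xiulan ∩ Esperanza ∩ Viktor ∩ Leo ∩ Idris ∩ Gita: 11:00-11:30, 12:30-13:30, 14:00-14:30.
Xiulan ∩ Esperanza ∩ Viktor ∩ Leo ∩ Idris ∩ Gita ∩ Luca: 11:00-11:30, 12:30-13:30, 14:00-14:30.

11:00-11:30, 12:30-13:30, 14:00-14:30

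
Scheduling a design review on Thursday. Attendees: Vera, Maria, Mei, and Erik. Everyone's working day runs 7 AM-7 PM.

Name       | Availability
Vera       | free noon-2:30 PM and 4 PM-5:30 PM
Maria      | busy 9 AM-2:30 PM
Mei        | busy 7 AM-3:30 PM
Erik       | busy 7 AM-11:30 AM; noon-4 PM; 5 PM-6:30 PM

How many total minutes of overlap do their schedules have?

60

Vera free: 12:00-14:30, 16:00-17:30.
Maria free: 07:00-09:00, 14:30-19:00 (invert busy blocks within the working day).
Mei free: 15:30-19:00 (invert busy blocks within the working day).
Erik free: 11:30-12:00, 16:00-17:00, 18:30-19:00 (invert busy blocks within the working day).
Vera ∩ Maria: 16:00-17:30.
Vera ∩ Maria ∩ Mei: 16:00-17:30.
Vera ∩ Maria ∩ Mei ∩ Erik: 16:00-17:00.
So the common availability across everyone is 16:00-17:00.
That's a single block of 60 minutes.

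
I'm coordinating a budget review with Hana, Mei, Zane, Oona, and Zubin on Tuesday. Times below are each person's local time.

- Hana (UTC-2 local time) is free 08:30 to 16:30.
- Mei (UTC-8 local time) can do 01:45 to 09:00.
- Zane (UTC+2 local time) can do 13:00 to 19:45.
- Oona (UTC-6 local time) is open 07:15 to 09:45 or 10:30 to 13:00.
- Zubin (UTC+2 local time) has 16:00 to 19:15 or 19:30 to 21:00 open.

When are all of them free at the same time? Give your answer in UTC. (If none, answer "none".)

14:00-15:45, 16:30-17:00

Hana in UTC: 10:30-18:30 (add 2h to convert from UTC-2).
Mei in UTC: 09:45-17:00 (add 8h to convert from UTC-8).
Zane in UTC: 11:00-17:45 (subtract 2h to convert from UTC+2).
Oona in UTC: 13:15-15:45, 16:30-19:00 (add 6h to convert from UTC-6).
Zubin in UTC: 14:00-17:15, 17:30-19:00 (subtract 2h to convert from UTC+2).
Hana ∩ Mei: 10:30-17:00.
Hana ∩ Mei ∩ Zane: 11:00-17:00.
Hana ∩ Mei ∩ Zane ∩ Oona: 13:15-15:45, 16:30-17:00.
Hana ∩ Mei ∩ Zane ∩ Oona ∩ Zubin: 14:00-15:45, 16:30-17:00.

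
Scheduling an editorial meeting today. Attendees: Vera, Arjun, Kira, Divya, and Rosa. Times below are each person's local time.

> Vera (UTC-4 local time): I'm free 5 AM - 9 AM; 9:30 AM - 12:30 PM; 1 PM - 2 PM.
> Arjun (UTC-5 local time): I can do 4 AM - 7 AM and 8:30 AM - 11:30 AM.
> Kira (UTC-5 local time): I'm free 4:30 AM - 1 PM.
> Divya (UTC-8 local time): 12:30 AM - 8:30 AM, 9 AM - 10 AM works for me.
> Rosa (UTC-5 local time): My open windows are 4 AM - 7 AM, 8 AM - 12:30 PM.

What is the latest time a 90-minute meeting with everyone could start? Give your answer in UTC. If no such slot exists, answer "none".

Vera in UTC: 09:00-13:00, 13:30-16:30, 17:00-18:00 (add 4h to convert from UTC-4).
Arjun in UTC: 09:00-12:00, 13:30-16:30 (add 5h to convert from UTC-5).
Kira in UTC: 09:30-18:00 (add 5h to convert from UTC-5).
Divya in UTC: 08:30-16:30, 17:00-18:00 (add 8h to convert from UTC-8).
Rosa in UTC: 09:00-12:00, 13:00-17:30 (add 5h to convert from UTC-5).
Vera ∩ Arjun: 09:00-12:00, 13:30-16:30.
Vera ∩ Arjun ∩ Kira: 09:30-12:00, 13:30-16:30.
Vera ∩ Arjun ∩ Kira ∩ Divya: 09:30-12:00, 13:30-16:30.
Vera ∩ Arjun ∩ Kira ∩ Divya ∩ Rosa: 09:30-12:00, 13:30-16:30.
The last common window of at least 90 minutes is 13:30-16:30; a 90-minute meeting can start as late as 15:00 and still end by 16:30.

15:00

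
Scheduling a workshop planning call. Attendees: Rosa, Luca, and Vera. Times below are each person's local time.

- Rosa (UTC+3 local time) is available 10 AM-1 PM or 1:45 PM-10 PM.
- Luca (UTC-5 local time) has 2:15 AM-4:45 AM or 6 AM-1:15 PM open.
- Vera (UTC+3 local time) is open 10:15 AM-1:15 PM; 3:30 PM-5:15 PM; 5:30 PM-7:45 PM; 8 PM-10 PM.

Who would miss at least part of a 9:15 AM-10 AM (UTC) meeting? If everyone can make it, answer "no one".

Luca

Rosa in UTC: 07:00-10:00, 10:45-19:00 (subtract 3h to convert from UTC+3).
Luca in UTC: 07:15-09:45, 11:00-18:15 (add 5h to convert from UTC-5).
Vera in UTC: 07:15-10:15, 12:30-14:15, 14:30-16:45, 17:00-19:00 (subtract 3h to convert from UTC+3).
Rosa: free for 09:15-10:00. Luca: not fully free for 09:15-10:00. Vera: free for 09:15-10:00.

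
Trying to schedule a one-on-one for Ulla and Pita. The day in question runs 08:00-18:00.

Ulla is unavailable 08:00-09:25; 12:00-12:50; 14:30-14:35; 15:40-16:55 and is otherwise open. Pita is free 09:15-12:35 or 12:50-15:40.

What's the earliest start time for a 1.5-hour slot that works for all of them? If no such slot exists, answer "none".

Ulla free: 09:25-12:00, 12:50-14:30, 14:35-15:40, 16:55-18:00 (invert busy blocks within the working day).
Pita free: 09:15-12:35, 12:50-15:40.
Ulla ∩ Pita: 09:25-12:00, 12:50-14:30, 14:35-15:40.
The first common window of at least 90 minutes is 09:25-12:00, so the earliest start is 09:25.

09:25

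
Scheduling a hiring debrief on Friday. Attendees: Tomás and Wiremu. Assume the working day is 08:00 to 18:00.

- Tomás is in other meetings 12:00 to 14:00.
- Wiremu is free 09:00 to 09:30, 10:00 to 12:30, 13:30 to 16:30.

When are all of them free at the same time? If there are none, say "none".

Tomás free: 08:00-12:00, 14:00-18:00 (invert busy blocks within the working day).
Wiremu free: 09:00-09:30, 10:00-12:30, 13:30-16:30.
Tomás ∩ Wiremu: 09:00-09:30, 10:00-12:00, 14:00-16:30.

09:00-09:30, 10:00-12:00, 14:00-16:30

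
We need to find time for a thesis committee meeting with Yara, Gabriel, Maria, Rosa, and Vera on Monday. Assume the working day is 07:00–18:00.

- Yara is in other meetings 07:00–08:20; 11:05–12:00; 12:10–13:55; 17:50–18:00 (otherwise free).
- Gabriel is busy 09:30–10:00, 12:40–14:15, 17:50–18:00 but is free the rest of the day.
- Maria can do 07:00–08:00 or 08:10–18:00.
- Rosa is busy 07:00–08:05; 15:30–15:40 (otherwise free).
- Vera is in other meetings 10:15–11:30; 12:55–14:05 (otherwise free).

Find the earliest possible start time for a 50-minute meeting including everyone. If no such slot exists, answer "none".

Yara free: 08:20-11:05, 12:00-12:10, 13:55-17:50 (invert busy blocks within the working day).
Gabriel free: 07:00-09:30, 10:00-12:40, 14:15-17:50 (invert busy blocks within the working day).
Maria free: 07:00-08:00, 08:10-18:00.
Rosa free: 08:05-15:30, 15:40-18:00 (invert busy blocks within the working day).
Vera free: 07:00-10:15, 11:30-12:55, 14:05-18:00 (invert busy blocks within the working day).
Yara ∩ Gabriel: 08:20-09:30, 10:00-11:05, 12:00-12:10, 14:15-17:50.
Yara ∩ Gabriel ∩ Maria: 08:20-09:30, 10:00-11:05, 12:00-12:10, 14:15-17:50.
Yara ∩ Gabriel ∩ Maria ∩ Rosa: 08:20-09:30, 10:00-11:05, 12:00-12:10, 14:15-15:30, 15:40-17:50.
Yara ∩ Gabriel ∩ Maria ∩ Rosa ∩ Vera: 08:20-09:30, 10:00-10:15, 12:00-12:10, 14:15-15:30, 15:40-17:50.
The first common window of at least 50 minutes is 08:20-09:30, so the earliest start is 08:20.

08:20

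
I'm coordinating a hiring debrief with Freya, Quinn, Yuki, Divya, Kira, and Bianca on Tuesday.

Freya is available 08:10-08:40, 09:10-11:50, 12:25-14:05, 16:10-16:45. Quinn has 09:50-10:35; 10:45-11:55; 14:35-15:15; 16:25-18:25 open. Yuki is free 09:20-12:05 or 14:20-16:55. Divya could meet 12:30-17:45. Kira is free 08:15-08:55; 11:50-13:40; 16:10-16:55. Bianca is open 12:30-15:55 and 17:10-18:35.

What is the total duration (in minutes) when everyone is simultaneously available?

0

Freya ∩ Quinn: 09:50-10:35, 10:45-11:50, 16:25-16:45.
Freya ∩ Quinn ∩ Yuki: 09:50-10:35, 10:45-11:50, 16:25-16:45.
Freya ∩ Quinn ∩ Yuki ∩ Divya: 16:25-16:45.
Freya ∩ Quinn ∩ Yuki ∩ Divya ∩ Kira: 16:25-16:45.
Freya ∩ Quinn ∩ Yuki ∩ Divya ∩ Kira ∩ Bianca: ∅.
There is no time when everyone is free.
There is no common window, so the total is 0 minutes.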